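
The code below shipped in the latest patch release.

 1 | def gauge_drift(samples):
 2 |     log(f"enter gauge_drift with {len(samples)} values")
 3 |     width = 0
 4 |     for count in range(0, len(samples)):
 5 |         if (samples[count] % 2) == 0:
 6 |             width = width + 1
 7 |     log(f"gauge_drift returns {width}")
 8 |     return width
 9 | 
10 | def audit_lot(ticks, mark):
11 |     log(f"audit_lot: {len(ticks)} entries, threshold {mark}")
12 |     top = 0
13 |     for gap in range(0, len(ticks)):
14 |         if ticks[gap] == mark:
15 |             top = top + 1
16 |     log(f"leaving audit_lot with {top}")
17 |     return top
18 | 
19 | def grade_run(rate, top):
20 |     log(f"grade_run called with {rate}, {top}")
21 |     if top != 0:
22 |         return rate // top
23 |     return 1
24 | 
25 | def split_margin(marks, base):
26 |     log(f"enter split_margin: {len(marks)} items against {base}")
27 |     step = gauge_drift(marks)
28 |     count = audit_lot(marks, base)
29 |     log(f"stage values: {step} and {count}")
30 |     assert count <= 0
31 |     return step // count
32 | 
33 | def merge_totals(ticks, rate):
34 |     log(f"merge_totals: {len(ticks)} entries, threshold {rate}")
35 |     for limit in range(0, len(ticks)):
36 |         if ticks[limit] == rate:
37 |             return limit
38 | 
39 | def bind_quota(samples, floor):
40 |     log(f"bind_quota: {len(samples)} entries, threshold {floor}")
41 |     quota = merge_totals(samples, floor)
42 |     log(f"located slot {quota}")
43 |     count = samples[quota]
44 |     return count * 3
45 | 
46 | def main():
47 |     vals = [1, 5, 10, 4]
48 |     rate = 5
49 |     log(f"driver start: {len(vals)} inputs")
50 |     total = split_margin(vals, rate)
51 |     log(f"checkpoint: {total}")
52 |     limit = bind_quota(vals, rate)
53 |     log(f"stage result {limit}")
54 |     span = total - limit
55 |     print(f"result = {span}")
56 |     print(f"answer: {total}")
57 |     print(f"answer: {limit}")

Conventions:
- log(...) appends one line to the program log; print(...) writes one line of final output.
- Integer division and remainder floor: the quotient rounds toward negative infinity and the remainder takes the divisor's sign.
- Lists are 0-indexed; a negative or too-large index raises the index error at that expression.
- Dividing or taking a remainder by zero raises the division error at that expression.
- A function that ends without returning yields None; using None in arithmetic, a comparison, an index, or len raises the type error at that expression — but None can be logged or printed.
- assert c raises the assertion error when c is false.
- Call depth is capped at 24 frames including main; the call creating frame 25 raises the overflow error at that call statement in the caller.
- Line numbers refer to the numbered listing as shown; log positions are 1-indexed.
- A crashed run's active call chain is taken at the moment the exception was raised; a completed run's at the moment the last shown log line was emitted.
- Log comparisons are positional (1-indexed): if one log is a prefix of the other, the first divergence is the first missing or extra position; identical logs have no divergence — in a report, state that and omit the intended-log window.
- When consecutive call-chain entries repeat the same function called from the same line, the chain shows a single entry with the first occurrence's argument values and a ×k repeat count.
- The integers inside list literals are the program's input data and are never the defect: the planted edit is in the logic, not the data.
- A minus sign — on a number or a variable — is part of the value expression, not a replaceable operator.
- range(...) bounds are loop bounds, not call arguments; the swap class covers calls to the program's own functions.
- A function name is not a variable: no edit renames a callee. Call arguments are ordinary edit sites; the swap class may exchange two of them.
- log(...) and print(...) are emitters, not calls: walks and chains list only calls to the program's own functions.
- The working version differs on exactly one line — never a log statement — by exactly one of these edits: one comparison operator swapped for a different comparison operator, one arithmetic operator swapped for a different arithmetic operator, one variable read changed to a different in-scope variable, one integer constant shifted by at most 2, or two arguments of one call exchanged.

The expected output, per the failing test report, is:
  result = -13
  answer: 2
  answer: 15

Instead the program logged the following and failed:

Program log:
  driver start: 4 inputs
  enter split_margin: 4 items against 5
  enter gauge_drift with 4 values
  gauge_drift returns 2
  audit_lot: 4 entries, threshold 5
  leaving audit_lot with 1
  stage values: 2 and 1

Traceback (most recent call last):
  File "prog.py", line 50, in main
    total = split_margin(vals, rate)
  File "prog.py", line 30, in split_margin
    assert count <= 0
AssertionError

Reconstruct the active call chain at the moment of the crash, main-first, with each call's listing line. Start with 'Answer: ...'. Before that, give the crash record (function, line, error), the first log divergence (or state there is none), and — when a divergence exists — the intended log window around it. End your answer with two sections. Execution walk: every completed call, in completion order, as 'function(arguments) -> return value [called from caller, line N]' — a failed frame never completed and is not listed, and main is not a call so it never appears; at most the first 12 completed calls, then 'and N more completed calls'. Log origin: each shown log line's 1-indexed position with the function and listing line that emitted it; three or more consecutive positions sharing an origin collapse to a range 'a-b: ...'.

Answer: main -> split_margin (called at line 50).
Key observation: The faulty run's log stops after 7 lines; the working version's next line would be 'checkpoint: 2'.
Crash: split_margin, line 30, AssertionError.
First divergence: position 8 — the faulty run's log ends after 7 lines; the working version continues with 'checkpoint: 2'.
Intended log window:
  6: leaving audit_lot with 1
  7: stage values: 2 and 1
  8: checkpoint: 2
  9: bind_quota: 4 entries, threshold 5
Execution walk:
  gauge_drift([1, 5, 10, 4]) -> 2  [called from split_margin, line 27]
  audit_lot([1, 5, 10, 4], 5) -> 1  [called from split_margin, line 28]
Origin of each log line:
  1: from main, line 49
  2: from split_margin, line 26
  3: from gauge_drift, line 2
  4: from gauge_drift, line 7
  5: from audit_lot, line 11
  6: from audit_lot, line 16
  7: from split_margin, line 29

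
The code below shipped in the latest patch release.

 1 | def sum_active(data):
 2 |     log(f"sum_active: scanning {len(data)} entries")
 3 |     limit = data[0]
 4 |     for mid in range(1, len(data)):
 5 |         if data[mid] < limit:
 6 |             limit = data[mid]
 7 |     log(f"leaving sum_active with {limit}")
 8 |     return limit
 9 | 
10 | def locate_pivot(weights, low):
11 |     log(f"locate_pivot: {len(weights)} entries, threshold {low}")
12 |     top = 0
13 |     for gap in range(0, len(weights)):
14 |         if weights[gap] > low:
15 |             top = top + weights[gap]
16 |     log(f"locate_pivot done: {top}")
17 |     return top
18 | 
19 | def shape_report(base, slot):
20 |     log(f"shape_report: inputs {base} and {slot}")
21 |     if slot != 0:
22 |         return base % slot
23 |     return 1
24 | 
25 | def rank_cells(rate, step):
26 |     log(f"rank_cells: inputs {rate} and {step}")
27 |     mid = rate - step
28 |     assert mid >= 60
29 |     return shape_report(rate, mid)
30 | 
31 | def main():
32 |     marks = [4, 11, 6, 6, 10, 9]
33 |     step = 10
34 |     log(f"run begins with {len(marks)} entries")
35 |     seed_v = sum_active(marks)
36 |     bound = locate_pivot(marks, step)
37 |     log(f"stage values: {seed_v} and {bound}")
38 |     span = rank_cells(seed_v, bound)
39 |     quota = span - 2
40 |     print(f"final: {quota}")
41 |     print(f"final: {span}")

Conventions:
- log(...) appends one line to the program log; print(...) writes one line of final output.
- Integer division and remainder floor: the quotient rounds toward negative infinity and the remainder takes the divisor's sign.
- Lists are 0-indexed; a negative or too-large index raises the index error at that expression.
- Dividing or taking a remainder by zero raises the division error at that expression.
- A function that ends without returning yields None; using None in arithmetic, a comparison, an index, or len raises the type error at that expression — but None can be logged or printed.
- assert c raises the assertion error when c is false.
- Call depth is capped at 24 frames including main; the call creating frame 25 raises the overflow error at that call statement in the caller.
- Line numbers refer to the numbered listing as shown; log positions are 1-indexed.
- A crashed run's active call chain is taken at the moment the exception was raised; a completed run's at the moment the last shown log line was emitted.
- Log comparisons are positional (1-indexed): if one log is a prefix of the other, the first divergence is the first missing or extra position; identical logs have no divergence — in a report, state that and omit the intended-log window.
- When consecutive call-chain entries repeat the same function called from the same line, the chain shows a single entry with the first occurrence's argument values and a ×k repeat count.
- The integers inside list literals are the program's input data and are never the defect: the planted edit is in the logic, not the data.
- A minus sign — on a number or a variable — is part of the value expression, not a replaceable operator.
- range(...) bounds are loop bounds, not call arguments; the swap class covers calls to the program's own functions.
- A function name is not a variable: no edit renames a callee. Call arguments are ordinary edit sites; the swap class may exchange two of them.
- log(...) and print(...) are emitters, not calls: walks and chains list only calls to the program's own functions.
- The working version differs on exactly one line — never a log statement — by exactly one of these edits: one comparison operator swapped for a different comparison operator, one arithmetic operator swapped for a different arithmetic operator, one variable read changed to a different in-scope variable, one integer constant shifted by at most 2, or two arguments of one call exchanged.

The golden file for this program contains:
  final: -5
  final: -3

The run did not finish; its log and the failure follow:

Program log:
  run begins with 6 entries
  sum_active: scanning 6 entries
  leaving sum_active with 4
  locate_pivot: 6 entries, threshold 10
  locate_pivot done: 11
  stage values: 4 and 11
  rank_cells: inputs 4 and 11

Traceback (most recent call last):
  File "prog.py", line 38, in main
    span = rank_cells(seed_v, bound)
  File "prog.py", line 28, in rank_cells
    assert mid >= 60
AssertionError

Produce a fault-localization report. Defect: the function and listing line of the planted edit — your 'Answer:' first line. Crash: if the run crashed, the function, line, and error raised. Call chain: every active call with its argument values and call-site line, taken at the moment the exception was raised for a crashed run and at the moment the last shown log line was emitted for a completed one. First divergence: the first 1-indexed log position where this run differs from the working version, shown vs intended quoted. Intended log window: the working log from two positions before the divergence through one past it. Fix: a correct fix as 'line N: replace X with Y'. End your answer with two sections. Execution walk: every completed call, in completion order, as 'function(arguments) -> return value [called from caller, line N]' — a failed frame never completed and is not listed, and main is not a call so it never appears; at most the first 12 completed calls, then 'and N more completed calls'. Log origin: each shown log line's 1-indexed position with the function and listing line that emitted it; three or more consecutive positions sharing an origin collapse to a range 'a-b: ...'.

Answer: the defect is in rank_cells at line 28.
Core observation: Only 7 log lines were emitted before the run died; the intended continuation was 'shape_report: inputs 4 and -7'.
Crash: rank_cells, line 28, AssertionError.
Call chain: main -> rank_cells(4, 11) (called at line 38).
First divergence: position 8 — the faulty run's log ends after 7 lines; the working version continues with 'shape_report: inputs 4 and -7'.
Intended log window:
  6: stage values: 4 and 11
  7: rank_cells: inputs 4 and 11
  8: shape_report: inputs 4 and -7
Execution walk:
  sum_active([4, 11, 6, 6, 10, 9]) -> 4  [called from main, line 35]
  locate_pivot([4, 11, 6, 6, 10, 9], 10) -> 11  [called from main, line 36]
Log origin:
  1: logged in main at line 34
  2: logged in sum_active at line 2
  3: logged in sum_active at line 7
  4: logged in locate_pivot at line 11
  5: logged in locate_pivot at line 16
  6: logged in main at line 37
  7: logged in rank_cells at line 26
A correct fix: line 28: replace `>=` with `<=`.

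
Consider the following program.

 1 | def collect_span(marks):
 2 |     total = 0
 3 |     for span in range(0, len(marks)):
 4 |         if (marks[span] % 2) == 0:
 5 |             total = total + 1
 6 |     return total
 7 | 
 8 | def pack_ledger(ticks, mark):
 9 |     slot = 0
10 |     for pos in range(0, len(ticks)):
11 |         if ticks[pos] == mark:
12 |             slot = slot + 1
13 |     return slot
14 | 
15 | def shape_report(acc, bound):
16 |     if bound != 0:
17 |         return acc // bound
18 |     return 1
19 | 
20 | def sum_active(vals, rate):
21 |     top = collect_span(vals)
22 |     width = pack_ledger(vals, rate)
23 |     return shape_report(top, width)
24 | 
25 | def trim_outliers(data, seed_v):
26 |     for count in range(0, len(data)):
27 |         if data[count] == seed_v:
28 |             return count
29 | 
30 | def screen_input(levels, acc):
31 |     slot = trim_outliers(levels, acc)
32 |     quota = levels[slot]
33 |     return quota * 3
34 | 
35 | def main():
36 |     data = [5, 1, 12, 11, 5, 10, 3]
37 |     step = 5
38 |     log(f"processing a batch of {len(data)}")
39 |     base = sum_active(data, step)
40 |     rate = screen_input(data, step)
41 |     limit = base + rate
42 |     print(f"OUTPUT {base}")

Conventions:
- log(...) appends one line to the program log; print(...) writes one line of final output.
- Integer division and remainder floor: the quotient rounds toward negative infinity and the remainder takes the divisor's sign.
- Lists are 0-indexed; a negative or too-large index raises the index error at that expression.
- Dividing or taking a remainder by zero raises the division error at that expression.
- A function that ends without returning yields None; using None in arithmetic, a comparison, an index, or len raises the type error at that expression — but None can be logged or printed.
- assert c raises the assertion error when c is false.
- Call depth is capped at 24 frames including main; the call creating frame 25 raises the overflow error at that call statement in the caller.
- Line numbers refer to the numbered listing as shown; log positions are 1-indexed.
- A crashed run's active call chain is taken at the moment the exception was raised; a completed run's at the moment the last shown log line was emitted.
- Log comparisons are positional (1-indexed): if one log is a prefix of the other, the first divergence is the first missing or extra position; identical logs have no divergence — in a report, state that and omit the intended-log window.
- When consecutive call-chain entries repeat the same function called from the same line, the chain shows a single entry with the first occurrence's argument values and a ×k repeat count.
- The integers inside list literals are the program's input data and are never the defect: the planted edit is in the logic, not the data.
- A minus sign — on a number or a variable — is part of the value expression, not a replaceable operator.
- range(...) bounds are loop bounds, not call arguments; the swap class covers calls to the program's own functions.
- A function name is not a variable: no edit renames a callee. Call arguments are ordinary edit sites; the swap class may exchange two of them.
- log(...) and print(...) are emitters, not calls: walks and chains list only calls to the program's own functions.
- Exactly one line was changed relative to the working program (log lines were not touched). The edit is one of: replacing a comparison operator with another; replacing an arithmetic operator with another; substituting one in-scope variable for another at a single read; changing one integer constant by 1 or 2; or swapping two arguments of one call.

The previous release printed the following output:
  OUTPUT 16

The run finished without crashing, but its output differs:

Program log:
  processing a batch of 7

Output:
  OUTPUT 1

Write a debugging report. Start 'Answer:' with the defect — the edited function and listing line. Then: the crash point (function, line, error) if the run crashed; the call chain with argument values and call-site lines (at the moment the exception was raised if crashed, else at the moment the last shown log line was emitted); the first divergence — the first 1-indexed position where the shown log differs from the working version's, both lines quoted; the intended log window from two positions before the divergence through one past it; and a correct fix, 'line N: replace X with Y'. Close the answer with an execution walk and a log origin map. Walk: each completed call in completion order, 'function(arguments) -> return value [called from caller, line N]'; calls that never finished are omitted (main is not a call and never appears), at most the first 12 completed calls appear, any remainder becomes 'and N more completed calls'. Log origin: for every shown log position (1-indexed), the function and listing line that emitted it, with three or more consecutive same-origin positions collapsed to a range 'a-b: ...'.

Answer: the defect is in main at line 42.
Core observation: No log line changed; the fault shows up purely in the output.
Call chain: main.
First divergence: none — the logs agree in full.
Execution walk:
  collect_span([5, 1, 12, 11, 5, 10, 3]) -> 2  [called from sum_active, line 21]
  pack_ledger([5, 1, 12, 11, 5, 10, 3], 5) -> 2  [called from sum_active, line 22]
  shape_report(2, 2) -> 1  [called from sum_active, line 23]
  sum_active([5, 1, 12, 11, 5, 10, 3], 5) -> 1  [called from main, line 39]
  trim_outliers([5, 1, 12, 11, 5, 10, 3], 5) -> 0  [called from screen_input, line 31]
  screen_input([5, 1, 12, 11, 5, 10, 3], 5) -> 15  [called from main, line 40]
Log origin:
  1: logged in main at line 38
A correct fix: line 42: replace `base` with `limit`.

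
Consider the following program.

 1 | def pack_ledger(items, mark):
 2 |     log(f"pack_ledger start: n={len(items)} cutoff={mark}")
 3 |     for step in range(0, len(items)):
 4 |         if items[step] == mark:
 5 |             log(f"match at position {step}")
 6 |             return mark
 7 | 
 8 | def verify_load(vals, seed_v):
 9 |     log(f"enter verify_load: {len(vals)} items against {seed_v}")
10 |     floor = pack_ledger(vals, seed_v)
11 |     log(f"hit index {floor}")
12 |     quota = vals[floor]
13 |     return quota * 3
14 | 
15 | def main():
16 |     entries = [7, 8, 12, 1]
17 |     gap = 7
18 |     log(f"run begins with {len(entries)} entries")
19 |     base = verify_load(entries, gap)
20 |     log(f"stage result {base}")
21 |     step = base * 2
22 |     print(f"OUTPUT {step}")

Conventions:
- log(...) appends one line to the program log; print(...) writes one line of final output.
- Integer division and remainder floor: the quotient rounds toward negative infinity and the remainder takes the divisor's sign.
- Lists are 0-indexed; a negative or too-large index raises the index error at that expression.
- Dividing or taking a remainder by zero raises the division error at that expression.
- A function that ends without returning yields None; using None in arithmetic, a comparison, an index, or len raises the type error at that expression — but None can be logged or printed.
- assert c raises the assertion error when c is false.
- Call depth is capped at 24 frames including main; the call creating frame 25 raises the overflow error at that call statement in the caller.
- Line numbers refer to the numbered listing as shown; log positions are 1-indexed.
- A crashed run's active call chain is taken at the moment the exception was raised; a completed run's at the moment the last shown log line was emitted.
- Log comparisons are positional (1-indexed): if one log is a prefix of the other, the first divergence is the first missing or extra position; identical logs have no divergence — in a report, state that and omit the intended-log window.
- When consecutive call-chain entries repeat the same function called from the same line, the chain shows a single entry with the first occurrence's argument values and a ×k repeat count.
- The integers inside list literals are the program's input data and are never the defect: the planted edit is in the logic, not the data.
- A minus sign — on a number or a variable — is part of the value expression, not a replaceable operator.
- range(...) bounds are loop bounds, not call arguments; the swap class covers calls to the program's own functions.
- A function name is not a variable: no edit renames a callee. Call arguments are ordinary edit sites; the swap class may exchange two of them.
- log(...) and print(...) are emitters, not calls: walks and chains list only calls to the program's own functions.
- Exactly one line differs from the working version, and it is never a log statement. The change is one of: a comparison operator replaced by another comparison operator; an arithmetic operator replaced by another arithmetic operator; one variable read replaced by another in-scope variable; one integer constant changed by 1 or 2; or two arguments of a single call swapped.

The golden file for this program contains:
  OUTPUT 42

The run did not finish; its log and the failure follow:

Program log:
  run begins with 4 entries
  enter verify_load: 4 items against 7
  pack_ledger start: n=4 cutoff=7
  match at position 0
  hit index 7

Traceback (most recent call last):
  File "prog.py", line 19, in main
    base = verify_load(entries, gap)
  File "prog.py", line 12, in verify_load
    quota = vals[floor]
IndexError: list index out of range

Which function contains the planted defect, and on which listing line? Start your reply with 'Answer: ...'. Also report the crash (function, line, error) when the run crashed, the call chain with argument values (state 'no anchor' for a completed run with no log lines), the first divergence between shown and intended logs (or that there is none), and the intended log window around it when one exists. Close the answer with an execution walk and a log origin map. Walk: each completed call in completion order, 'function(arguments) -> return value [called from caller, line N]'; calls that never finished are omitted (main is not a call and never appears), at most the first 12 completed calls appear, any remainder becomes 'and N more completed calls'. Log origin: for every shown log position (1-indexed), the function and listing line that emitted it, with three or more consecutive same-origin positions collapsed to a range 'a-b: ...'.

Answer: the defect is in pack_ledger at line 6.
Key observation: The earliest visible damage is log position 5 — 'hit index 7' rather than the intended 'hit index 0'.
Crash: verify_load, line 12, IndexError.
Call chain: main -> verify_load([7, 8, 12, 1], 7) (called at line 19).
First divergence: position 5; shown 'hit index 7' vs intended 'hit index 0'.
Intended log window:
  3: pack_ledger start: n=4 cutoff=7
  4: match at position 0
  5: hit index 0
  6: stage result 21
Execution walk:
  pack_ledger([7, 8, 12, 1], 7) -> 7  [called from verify_load, line 10]
Origin of each log line:
  1: logged in main at line 18
  2: logged in verify_load at line 9
  3: logged in pack_ledger at line 2
  4: logged in pack_ledger at line 5
  5: logged in verify_load at line 11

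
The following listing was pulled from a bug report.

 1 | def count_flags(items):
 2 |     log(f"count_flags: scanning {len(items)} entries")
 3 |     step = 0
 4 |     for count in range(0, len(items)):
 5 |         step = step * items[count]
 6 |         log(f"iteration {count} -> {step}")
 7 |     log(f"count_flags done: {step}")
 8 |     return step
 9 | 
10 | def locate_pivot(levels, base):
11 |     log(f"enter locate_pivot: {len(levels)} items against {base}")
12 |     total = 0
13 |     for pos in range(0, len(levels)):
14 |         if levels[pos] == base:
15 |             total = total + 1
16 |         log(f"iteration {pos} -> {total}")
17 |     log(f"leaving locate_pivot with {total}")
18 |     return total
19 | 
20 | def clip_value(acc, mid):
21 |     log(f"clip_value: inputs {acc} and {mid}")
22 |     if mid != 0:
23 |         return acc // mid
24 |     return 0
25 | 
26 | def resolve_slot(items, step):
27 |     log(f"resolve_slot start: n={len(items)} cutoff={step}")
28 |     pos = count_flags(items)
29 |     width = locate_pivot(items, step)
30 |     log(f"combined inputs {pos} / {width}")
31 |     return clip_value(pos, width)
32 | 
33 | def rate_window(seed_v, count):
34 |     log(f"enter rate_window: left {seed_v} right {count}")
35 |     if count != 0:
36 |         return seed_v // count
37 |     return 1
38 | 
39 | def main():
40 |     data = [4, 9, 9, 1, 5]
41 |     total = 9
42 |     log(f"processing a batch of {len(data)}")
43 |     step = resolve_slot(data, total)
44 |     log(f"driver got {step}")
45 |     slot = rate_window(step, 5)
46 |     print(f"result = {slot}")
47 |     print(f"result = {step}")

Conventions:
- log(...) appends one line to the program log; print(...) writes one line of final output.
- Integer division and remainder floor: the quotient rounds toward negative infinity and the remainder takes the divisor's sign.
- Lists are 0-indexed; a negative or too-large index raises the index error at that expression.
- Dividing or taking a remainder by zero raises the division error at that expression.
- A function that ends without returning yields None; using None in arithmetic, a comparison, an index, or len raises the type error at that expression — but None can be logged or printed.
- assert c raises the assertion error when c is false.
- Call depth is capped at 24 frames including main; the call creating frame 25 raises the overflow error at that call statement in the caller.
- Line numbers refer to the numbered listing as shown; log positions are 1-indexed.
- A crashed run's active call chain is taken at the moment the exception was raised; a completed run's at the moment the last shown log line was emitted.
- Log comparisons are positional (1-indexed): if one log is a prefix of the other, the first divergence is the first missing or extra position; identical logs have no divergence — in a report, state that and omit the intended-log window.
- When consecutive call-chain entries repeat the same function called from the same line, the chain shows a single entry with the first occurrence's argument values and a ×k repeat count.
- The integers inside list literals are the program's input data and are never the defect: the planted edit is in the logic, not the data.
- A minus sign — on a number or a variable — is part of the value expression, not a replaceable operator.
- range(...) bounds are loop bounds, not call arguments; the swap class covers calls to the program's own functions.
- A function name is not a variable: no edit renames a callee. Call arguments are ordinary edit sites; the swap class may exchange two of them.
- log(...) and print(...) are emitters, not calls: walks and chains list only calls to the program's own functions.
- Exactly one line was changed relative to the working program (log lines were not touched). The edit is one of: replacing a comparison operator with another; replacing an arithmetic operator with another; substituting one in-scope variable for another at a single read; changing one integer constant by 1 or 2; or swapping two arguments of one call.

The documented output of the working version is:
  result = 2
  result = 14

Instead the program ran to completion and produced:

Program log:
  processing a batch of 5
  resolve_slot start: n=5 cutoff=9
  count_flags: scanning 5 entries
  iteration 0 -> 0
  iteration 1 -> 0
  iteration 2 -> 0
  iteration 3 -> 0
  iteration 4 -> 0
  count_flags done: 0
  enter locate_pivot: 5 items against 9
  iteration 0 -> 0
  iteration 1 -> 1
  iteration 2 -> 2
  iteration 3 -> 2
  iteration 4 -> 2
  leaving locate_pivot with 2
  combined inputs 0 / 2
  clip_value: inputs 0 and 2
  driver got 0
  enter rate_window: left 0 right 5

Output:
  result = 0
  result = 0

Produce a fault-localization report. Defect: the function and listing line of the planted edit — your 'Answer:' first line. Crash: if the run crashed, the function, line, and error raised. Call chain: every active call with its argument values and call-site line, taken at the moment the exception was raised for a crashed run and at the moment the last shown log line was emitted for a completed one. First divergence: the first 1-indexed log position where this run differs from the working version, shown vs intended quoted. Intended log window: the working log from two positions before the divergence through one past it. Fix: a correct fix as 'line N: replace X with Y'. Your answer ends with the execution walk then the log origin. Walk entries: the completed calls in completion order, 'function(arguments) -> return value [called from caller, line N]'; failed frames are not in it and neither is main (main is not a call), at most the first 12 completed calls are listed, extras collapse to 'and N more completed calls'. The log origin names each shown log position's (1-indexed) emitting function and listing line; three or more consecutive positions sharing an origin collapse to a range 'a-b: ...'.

Answer: the defect is in count_flags at line 5.
The tell: The earliest visible damage is log position 4 — 'iteration 0 -> 0' rather than the intended 'iteration 0 -> 4'.
Call chain: main -> rate_window(0, 5) (called at line 45).
First divergence: position 4 — the shown line 'iteration 0 -> 0' should read 'iteration 0 -> 4'.
Intended log window:
  2: resolve_slot start: n=5 cutoff=9
  3: count_flags: scanning 5 entries
  4: iteration 0 -> 4
  5: iteration 1 -> 13
Execution walk:
  count_flags([4, 9, 9, 1, 5]) -> 0  [called from resolve_slot, line 28]
  locate_pivot([4, 9, 9, 1, 5], 9) -> 2  [called from resolve_slot, line 29]
  clip_value(0, 2) -> 0  [called from resolve_slot, line 31]
  resolve_slot([4, 9, 9, 1, 5], 9) -> 0  [called from main, line 43]
  rate_window(0, 5) -> 0  [called from main, line 45]
Log origins:
  1: logged in main at line 42
  2: logged in resolve_slot at line 27
  3: logged in count_flags at line 2
  4-8: logged in count_flags at line 6
  9: logged in count_flags at line 7
  10: logged in locate_pivot at line 11
  11-15: logged in locate_pivot at line 16
  16: logged in locate_pivot at line 17
  17: logged in resolve_slot at line 30
  18: logged in clip_value at line 21
  19: logged in main at line 44
  20: logged in rate_window at line 34
A correct fix: line 5: replace `*` with `+`.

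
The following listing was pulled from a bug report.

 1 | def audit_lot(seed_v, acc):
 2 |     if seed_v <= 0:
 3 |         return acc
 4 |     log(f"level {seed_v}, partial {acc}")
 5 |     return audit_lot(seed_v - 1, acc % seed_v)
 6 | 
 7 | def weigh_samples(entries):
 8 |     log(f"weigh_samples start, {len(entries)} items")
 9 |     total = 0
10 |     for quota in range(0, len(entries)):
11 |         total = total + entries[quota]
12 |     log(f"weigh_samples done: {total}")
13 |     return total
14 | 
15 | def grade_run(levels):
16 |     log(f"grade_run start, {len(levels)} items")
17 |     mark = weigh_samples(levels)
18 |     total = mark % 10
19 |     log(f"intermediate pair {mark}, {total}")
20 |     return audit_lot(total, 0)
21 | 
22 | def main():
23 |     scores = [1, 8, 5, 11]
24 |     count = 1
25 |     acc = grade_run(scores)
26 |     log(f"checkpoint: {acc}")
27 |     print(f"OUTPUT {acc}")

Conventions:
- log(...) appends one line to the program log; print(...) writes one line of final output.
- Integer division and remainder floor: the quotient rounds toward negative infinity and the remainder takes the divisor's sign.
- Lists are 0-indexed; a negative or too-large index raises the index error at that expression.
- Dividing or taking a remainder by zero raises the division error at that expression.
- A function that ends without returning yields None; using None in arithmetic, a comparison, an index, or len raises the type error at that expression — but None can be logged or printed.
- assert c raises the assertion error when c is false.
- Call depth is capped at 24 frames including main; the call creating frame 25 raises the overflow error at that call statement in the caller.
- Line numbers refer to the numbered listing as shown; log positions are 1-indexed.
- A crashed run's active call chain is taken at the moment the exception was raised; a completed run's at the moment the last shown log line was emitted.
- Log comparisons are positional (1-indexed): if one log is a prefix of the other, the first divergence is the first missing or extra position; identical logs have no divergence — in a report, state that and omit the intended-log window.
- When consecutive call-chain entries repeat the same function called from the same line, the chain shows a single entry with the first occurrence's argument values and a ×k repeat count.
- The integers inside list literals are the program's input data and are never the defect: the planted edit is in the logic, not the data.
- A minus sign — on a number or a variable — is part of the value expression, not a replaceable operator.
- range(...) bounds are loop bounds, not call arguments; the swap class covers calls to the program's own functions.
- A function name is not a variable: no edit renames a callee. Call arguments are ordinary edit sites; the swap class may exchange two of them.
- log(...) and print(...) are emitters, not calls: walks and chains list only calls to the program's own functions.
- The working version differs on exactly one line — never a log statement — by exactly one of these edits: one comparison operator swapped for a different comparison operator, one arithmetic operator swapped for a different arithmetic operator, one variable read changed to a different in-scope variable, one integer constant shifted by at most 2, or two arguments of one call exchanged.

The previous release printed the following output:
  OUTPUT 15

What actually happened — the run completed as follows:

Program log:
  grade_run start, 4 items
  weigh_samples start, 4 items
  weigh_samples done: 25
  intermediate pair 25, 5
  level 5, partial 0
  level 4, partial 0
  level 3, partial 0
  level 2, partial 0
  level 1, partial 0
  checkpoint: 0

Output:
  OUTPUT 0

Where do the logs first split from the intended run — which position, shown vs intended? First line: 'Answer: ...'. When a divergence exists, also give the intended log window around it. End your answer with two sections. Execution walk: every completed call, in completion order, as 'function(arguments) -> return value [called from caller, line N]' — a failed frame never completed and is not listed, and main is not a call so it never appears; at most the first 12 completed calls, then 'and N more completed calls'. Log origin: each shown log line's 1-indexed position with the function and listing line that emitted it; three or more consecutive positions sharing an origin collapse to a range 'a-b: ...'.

Answer: position 6; shown 'level 4, partial 0' vs intended 'level 4, partial 5'.
Intended log window:
  4: intermediate pair 25, 5
  5: level 5, partial 0
  6: level 4, partial 5
  7: level 3, partial 9
Execution walk:
  weigh_samples([1, 8, 5, 11]) -> 25  [called from grade_run, line 17]
  audit_lot(0, 0) -> 0  [called from audit_lot, line 5]
  audit_lot(1, 0) -> 0  [called from audit_lot, line 5]
  audit_lot(2, 0) -> 0  [called from audit_lot, line 5]
  audit_lot(3, 0) -> 0  [called from audit_lot, line 5]
  audit_lot(4, 0) -> 0  [called from audit_lot, line 5]
  audit_lot(5, 0) -> 0  [called from grade_run, line 20]
  grade_run([1, 8, 5, 11]) -> 0  [called from main, line 25]
Origin of each log line:
  1: emitted by grade_run (line 16)
  2: emitted by weigh_samples (line 8)
  3: emitted by weigh_samples (line 12)
  4: emitted by grade_run (line 19)
  5-9: emitted by audit_lot (line 4)
  10: emitted by main (line 26)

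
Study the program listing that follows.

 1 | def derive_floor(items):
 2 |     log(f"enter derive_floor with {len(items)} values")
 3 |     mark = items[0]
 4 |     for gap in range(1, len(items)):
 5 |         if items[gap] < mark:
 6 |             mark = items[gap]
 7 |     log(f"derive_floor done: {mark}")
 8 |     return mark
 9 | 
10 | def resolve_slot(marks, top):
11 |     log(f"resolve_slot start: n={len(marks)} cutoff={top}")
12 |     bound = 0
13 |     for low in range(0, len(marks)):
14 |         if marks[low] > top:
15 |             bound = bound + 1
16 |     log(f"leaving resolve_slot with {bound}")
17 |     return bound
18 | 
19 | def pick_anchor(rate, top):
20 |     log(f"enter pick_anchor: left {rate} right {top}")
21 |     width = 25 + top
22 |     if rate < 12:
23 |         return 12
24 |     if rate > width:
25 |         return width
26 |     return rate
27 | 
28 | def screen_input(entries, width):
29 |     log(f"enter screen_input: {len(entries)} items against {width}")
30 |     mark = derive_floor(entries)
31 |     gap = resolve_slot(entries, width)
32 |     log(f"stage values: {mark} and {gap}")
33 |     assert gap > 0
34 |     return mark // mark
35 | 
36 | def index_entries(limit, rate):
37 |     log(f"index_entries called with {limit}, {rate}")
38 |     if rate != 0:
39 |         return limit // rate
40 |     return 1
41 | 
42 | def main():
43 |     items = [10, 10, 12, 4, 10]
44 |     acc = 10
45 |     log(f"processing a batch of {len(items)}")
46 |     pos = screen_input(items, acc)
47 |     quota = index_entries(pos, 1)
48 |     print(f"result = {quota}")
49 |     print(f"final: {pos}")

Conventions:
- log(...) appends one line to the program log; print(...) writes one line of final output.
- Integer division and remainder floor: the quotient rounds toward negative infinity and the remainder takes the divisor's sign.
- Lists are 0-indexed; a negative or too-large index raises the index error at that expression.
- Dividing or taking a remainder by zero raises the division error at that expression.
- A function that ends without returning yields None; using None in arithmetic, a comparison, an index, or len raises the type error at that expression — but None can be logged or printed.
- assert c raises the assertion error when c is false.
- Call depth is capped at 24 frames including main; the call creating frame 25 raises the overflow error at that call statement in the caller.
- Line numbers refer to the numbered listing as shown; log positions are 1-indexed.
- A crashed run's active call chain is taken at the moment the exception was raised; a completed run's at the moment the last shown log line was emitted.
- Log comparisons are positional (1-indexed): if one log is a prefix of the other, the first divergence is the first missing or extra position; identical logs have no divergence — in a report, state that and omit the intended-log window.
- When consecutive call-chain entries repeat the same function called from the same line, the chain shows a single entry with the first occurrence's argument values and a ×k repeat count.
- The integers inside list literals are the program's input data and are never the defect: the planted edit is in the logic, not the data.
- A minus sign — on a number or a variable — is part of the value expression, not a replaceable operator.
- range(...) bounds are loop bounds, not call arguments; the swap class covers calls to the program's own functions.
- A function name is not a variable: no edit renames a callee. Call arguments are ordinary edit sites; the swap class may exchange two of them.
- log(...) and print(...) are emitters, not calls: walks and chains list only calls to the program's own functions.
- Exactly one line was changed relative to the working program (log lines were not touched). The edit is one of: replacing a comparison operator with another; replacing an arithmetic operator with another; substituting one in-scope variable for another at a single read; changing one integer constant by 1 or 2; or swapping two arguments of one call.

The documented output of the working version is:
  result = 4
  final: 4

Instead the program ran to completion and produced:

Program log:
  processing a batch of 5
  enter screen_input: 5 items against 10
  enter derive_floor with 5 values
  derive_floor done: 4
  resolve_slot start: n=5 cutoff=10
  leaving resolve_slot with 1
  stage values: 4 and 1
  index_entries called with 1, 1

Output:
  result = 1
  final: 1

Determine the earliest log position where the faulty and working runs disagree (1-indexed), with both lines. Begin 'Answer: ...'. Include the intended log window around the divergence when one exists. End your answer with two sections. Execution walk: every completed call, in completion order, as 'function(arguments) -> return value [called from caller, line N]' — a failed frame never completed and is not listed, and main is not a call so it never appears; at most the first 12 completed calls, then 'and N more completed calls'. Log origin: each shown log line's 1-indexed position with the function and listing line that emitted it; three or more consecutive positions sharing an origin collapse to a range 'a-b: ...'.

Answer: position 8 — shown 'index_entries called with 1, 1', intended 'index_entries called with 4, 1'.
Intended log window:
  6: leaving resolve_slot with 1
  7: stage values: 4 and 1
  8: index_entries called with 4, 1
Execution walk:
  derive_floor([10, 10, 12, 4, 10]) -> 4  [called from screen_input, line 30]
  resolve_slot([10, 10, 12, 4, 10], 10) -> 1  [called from screen_input, line 31]
  screen_input([10, 10, 12, 4, 10], 10) -> 1  [called from main, line 46]
  index_entries(1, 1) -> 1  [called from main, line 47]
Log line origins:
  1: logged in main at line 45
  2: logged in screen_input at line 29
  3: logged in derive_floor at line 2
  4: logged in derive_floor at line 7
  5: logged in resolve_slot at line 11
  6: logged in resolve_slot at line 16
  7: logged in screen_input at line 32
  8: logged in index_entries at line 37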